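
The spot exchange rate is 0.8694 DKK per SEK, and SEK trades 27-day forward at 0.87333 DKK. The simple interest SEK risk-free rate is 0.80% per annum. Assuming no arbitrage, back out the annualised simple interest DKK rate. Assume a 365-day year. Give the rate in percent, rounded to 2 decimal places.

T = 27/365 years.
By CIP, F/S equals the DKK-to-SEK growth ratio: 0.87333/0.8694 = 1.0045204.
The SEK side grows by 1 + 0.0080×27/365 = 1.0005918.
That pins the DKK growth at 1.0051149.
r = (1.0051149 − 1)/(27/365) = 0.069146 → 6.91%.

6.91%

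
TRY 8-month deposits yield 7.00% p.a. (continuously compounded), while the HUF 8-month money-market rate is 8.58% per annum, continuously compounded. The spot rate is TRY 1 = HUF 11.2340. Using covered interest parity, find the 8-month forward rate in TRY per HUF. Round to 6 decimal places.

0.088083

T = 8/12 years.
HUF accumulates by e^(0.0858×8/12) = 1.0588676.
TRY growth factor: e^(0.0700×8/12) = 1.0477727.
So F = 11.234 × 1.0588676 / 1.0477727 = 11.35296 (HUF/TRY).
Invert for TRY per HUF: 1 / 11.35296 = 0.088083.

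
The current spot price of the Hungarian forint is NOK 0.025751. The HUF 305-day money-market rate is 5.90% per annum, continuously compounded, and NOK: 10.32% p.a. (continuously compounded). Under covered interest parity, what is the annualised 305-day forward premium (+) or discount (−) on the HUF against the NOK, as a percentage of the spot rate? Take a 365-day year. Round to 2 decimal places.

+4.50%

T = 305/365 years.
No-arbitrage forward: 0.025751 × 1.0900631 / 1.0505369 = 0.026719875 NOK/HUF.
Annualised premium = (F − S)/S × (1/T) = (0.026719875 − 0.025751)/0.025751 ÷ (305/365) = 4.50%.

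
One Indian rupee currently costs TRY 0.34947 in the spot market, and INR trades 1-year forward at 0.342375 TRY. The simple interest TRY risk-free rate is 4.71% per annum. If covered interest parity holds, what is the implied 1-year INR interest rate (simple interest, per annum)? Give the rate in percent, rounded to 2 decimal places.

6.88%

T = 1 year.
CIP gives F = S · g_TRY/g_INR, so g_TRY/g_INR = 0.342375/0.34947 = 0.9796978.
TRY growth factor: 1 + 0.0471×1 = 1.047100.
That pins the INR growth at 1.068799.
(1.068799 − 1)/T = 0.068799, i.e. 6.88%.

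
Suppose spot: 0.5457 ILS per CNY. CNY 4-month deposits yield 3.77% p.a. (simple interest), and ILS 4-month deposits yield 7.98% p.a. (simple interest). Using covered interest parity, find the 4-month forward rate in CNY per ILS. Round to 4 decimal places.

1.8075

T = 4/12 years.
ILS accumulates by 1 + 0.0798×4/12 = 1.026600.
CNY growth factor: 1 + 0.0377×4/12 = 1.0125667.
Forward (ILS per CNY) = 0.5457 × 1.026600 / 1.0125667 = 0.5532629.
Invert for CNY per ILS: 1 / 0.5532629 = 1.8075.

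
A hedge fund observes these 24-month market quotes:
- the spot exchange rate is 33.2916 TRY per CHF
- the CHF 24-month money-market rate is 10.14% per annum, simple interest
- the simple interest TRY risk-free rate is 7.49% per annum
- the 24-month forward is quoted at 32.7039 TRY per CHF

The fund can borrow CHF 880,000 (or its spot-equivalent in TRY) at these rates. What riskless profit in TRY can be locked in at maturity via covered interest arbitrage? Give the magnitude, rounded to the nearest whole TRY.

TRY 930,661

T = 2 years.
Keep in CHF, deliver into the forward: 880,000·1.202800·32.7039 = TRY 34,615,900.81.
Swap to TRY now, deposit: 880,000·33.2916·1.149800 = TRY 33,685,239.88.
The quoted forward overvalues CHF, so borrow TRY, buy CHF at spot, deposit the CHF at 10.14%, and sell the proceeds forward at 32.7039.
Arbitrage profit = |34,615,900.81 − 33,685,239.88| = TRY 930,661.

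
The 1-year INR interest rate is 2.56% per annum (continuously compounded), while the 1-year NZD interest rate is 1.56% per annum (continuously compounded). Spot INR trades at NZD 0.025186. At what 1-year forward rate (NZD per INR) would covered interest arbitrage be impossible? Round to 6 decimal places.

T = 1 year.
NZD growth factor: e^(0.0156×1) = 1.0157223.
INR accumulates by e^(0.0256×1) = 1.0259305.
Forward (NZD per INR) = 0.025186 × 1.0157223 / 1.0259305 = 0.02493539.

0.024935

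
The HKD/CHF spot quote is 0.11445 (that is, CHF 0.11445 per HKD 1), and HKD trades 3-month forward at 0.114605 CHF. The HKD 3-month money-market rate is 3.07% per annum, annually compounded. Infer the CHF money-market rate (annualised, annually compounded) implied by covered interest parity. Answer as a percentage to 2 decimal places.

T = 3/12 years.
By CIP, F/S equals the CHF-to-HKD growth ratio: 0.114605/0.11445 = 1.0013543.
HKD growth factor: (1 + 0.0307)^(3/12) = 1.0075882.
That pins the CHF growth at 1.0089528.
Annualise: 1.0089528^(12/3) − 1 = 0.036295 = 3.63%.

3.63%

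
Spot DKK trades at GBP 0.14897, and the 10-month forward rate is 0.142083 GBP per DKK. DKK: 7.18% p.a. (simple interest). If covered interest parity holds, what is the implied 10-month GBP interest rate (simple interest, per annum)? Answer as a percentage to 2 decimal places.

1.30%

T = 10/12 years.
F/S = 0.142083/0.14897 = 0.9537692 = (growth of GBP) / (growth of DKK).
The DKK side grows by 1 + 0.0718×10/12 = 1.0598333.
That pins the GBP growth at 1.0108364.
r = (1.0108364 − 1)/(10/12) = 0.013004 → 1.30%.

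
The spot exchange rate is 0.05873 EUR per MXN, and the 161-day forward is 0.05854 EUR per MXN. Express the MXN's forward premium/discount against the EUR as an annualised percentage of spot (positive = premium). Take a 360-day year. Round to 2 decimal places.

T = 161/360 years.
Period premium: (0.05854 − 0.05873)/0.05873 = -0.0032351.
Per annum: -0.0032351 / (161/360) = -0.007234 = -0.72%.

-0.72%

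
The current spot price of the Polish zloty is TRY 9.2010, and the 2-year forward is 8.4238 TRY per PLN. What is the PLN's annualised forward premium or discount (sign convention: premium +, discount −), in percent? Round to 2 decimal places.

T = 2 years.
PLN trades forward at -8.44691% vs spot over the period.
Per annum: -0.0844691 / 2 = -0.042235 = -4.22%.

-4.22%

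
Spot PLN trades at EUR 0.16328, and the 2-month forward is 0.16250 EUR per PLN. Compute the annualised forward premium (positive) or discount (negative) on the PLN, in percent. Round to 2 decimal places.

T = 2/12 years.
(F − S)/S = (0.16250 − 0.16328)/0.16328 = -0.0047771.
Per annum: -0.0047771 / (2/12) = -0.028663 = -2.87%.

-2.87%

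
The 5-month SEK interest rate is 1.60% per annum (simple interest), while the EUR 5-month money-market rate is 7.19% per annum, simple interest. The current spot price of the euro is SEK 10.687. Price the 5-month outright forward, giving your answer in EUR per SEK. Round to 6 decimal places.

T = 5/12 years.
Growth of 1 SEK over T: 1 + 0.0160×5/12 = 1.0066667.
Growth of 1 EUR over T: 1 + 0.0719×5/12 = 1.0299583.
Forward (SEK per EUR) = 10.687 × 1.0066667 / 1.0299583 = 10.44532.
Quoted the other way: 1/10.44532 = 0.095737 EUR per SEK.

0.095737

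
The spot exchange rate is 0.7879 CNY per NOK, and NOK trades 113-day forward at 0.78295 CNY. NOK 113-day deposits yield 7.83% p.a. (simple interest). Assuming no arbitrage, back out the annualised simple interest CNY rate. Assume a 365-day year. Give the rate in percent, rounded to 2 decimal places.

T = 113/365 years.
CIP gives F = S · g_CNY/g_NOK, so g_CNY/g_NOK = 0.78295/0.7879 = 0.9937175.
NOK growth factor: 1 + 0.0783×113/365 = 1.0242408.
So the CNY growth factor = 1.017806.
(1.017806 − 1)/T = 0.057515, i.e. 5.75%.

5.75%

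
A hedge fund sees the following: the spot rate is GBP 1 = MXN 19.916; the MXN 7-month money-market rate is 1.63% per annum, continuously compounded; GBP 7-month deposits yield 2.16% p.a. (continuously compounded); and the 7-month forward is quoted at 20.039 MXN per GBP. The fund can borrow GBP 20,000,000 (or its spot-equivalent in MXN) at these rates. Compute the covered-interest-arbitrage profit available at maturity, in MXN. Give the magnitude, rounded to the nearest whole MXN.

MXN 3,736,354

T = 7/12 years.
Route A — deposit GBP, sell forward: 20,000,000 × 1.01267971445 × 20.039 = MXN 405,861,775.96.
Route B — convert at spot, deposit MXN: 20,000,000 × 19.916 × 1.00955368115 = MXN 402,125,422.28.
The quoted forward overvalues GBP, so borrow MXN, buy GBP at spot, deposit the GBP at 2.16%, and sell the proceeds forward at 20.039.
Arbitrage profit = |405,861,775.96 − 402,125,422.28| = MXN 3,736,354.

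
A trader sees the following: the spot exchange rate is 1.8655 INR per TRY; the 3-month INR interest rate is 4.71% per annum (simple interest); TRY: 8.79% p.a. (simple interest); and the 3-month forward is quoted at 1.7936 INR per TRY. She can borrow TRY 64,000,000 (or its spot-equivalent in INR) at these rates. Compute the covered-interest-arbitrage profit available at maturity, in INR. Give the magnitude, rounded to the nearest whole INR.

INR 3,484,922

T = 3/12 years.
Invest the TRY and cover forward: 64,000,000 × 1.021975 × 1.7936 = INR 117,312,919.04.
Convert at spot and invest in INR: 64,000,000 × 1.8655 × 1.011775 = INR 120,797,840.80.
The quoted forward undervalues TRY, so borrow TRY, convert to INR at spot, deposit the INR at 4.71%, and buy TRY forward at 1.7936 to cover the loan.
Profit = 120,797,840.80 − 117,312,919.04 = INR 3,484,922.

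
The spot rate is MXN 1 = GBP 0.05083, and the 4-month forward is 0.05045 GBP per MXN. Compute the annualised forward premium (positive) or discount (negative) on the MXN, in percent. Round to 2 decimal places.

-2.24%

T = 4/12 years.
(F − S)/S = (0.05045 − 0.05083)/0.05083 = -0.0074759.
×(1/T) gives -2.24% p.a.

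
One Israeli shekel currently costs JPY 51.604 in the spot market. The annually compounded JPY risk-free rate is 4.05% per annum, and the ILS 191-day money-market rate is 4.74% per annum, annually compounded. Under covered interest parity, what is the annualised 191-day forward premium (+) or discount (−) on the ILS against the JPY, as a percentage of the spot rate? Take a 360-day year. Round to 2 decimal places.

-0.66%

T = 191/360 years.
CIP forward (JPY per ILS) = 51.604 × 1.0212872/1.0248748 = 51.423359.
(F − S)/S ÷ T = (51.423359 − 51.604)/51.604/(191/360) = -0.006598 → -0.66%.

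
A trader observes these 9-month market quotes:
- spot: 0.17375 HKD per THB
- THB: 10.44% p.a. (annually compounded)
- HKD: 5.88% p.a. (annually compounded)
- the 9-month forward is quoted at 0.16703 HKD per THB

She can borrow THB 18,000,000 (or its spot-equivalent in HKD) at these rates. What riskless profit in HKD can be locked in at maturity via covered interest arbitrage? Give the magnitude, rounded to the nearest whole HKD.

T = 9/12 years.
Keep in THB, deliver into the forward: 18,000,000·1.077320189·0.16703 = HKD 3,239,006.24.
Swap to HKD now, deposit: 18,000,000·0.17375·1.043783553 = HKD 3,264,433.06.
The quoted forward undervalues THB, so borrow THB, convert to HKD at spot, deposit the HKD at 5.88%, and buy THB forward at 0.16703 to cover the loan.
Profit = 3,264,433.06 − 3,239,006.24 = HKD 25,427.

HKD 25,427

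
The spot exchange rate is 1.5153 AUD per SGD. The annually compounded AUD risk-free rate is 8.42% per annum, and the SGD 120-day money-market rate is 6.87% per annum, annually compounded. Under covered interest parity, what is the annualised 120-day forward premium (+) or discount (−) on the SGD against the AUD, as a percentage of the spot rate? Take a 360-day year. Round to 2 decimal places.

+1.44%

T = 120/360 years.
F = S · g_AUD/g_SGD = 1.5153 × 1.0273138/1.0223947 = 1.5225906.
(F − S)/S ÷ T = (1.5225906 − 1.5153)/1.5153/(120/360) = 0.014434 → 1.44%.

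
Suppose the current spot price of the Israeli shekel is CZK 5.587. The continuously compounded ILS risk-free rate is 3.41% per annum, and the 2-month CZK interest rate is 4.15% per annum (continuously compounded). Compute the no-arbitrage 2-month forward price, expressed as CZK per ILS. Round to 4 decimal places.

T = 2/12 years.
CZK growth factor: e^(0.0415×2/12) = 1.0069406.
ILS growth factor: e^(0.0341×2/12) = 1.0056995.
So F = 5.587 × 1.0069406 / 1.0056995 = 5.593895 (CZK/ILS).

5.5939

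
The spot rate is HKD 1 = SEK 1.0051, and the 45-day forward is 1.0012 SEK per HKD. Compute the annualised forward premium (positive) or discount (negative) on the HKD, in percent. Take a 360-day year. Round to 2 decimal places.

T = 45/360 years.
Period premium: (1.0012 − 1.0051)/1.0051 = -0.0038802.
Per annum: -0.0038802 / (45/360) = -0.031042 = -3.10%.

-3.10%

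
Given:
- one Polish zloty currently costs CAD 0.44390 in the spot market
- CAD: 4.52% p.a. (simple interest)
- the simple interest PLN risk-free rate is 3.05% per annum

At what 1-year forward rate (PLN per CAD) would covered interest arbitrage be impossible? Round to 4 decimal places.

T = 1 year.
CAD accumulates by 1 + 0.0452×1 = 1.045200.
Growth of 1 PLN over T: 1 + 0.0305×1 = 1.030500.
CIP: F = S · (grow CAD)/(grow PLN) = 0.4439 × 1.045200/1.030500 = 0.4502322 CAD per PLN.
Invert for PLN per CAD: 1 / 0.4502322 = 2.2211.

2.2211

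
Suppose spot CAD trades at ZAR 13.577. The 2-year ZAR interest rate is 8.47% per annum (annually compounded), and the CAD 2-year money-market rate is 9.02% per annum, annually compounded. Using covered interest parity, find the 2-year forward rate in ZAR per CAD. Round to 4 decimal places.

13.4404

T = 2 years.
Growth of 1 ZAR over T: (1 + 0.0847)^2 = 1.17657409.
Growth of 1 CAD over T: (1 + 0.0902)^2 = 1.18853604.
So F = 13.577 × 1.17657409 / 1.18853604 = 13.440355 (ZAR/CAD).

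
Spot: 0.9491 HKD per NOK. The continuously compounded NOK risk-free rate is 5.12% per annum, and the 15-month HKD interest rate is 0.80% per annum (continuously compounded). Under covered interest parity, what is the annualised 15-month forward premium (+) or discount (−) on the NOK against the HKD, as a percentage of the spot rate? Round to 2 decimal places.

-4.21%

T = 15/12 years.
No-arbitrage forward: 0.9491 × 1.0100502 / 1.0660924 = 0.8992078 HKD/NOK.
(F − S)/S ÷ T = (0.8992078 − 0.9491)/0.9491/(15/12) = -0.042054 → -4.21%.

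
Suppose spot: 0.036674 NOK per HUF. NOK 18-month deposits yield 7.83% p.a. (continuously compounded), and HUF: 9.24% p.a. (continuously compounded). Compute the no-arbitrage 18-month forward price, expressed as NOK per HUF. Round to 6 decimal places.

0.035906

T = 18/12 years.
NOK accumulates by e^(0.0783×18/12) = 1.1246254.
Growth of 1 HUF over T: e^(0.0924×18/12) = 1.1486645.
CIP: F = S · (grow NOK)/(grow HUF) = 0.036674 × 1.1246254/1.1486645 = 0.03590649 NOK per HUF.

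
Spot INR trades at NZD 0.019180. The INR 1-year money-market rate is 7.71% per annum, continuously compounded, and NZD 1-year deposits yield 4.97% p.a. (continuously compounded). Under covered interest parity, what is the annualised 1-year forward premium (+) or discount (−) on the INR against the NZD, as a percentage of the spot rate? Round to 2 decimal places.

T = 1 year.
F = S · g_NZD/g_INR = 0.01918 × 1.0509558/1.0801501 = 0.018661603.
(F − S)/S ÷ T = (0.018661603 − 0.01918)/0.01918/1 = -0.027028 → -2.70%.

-2.70%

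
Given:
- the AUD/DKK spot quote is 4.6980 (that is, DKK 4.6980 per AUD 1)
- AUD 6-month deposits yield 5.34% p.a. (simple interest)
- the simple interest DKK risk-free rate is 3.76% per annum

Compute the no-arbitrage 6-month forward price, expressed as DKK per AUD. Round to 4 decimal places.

T = 6/12 years.
Growth of 1 DKK over T: 1 + 0.0376×6/12 = 1.018800.
AUD accumulates by 1 + 0.0534×6/12 = 1.026700.
Forward (DKK per AUD) = 4.698 × 1.018800 / 1.026700 = 4.661851.

4.6619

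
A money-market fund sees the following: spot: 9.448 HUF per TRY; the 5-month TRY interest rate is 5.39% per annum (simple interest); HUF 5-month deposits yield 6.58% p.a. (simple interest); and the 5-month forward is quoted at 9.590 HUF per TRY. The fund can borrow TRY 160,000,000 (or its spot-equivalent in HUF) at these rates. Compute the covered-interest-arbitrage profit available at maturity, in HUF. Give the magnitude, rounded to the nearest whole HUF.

T = 5/12 years.
Invest the TRY and cover forward: 160,000,000 × 1.022458333333 × 9.590 = HUF 1,568,860,066.67.
Convert at spot and invest in HUF: 160,000,000 × 9.448 × 1.027416666667 = HUF 1,553,125,226.67.
The quoted forward overvalues TRY, so borrow HUF, buy TRY at spot, deposit the TRY at 5.39%, and sell the proceeds forward at 9.590.
The gap between the two covered legs is HUF 15,734,840.

HUF 15,734,840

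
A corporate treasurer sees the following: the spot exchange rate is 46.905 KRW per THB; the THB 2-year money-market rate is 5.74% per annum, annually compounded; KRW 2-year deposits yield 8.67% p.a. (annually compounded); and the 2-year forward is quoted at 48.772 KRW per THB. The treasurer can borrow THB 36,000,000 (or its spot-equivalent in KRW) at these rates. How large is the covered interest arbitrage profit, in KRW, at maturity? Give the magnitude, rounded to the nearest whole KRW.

T = 2 years.
Invest the THB and cover forward: 36,000,000 × 1.11809476 × 48.772 = KRW 1,963,141,834.85.
Convert at spot and invest in KRW: 36,000,000 × 46.905 × 1.18091689 = KRW 1,994,072,642.12.
The quoted forward undervalues THB, so borrow THB, convert to KRW at spot, deposit the KRW at 8.67%, and buy THB forward at 48.772 to cover the loan.
Profit = 1,994,072,642.12 − 1,963,141,834.85 = KRW 30,930,807.

KRW 30,930,807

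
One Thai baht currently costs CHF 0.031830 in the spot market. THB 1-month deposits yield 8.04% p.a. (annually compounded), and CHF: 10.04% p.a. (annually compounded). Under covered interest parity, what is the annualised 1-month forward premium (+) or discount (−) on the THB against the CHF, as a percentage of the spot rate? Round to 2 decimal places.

+1.84%

T = 1/12 years.
No-arbitrage forward: 0.03183 × 1.0080047 / 1.0064651 = 0.031878691 CHF/THB.
(F − S)/S ÷ T = (0.031878691 − 0.03183)/0.03183/(1/12) = 0.018357 → 1.84%.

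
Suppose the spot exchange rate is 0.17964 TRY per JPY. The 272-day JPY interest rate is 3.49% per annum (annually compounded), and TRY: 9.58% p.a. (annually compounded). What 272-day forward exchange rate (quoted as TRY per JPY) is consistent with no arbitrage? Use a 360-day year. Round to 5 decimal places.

0.18757

T = 272/360 years.
Growth of 1 TRY over T: (1 + 0.0958)^(272/360) = 1.0715667.
JPY growth factor: (1 + 0.0349)^(272/360) = 1.026258.
Forward (TRY per JPY) = 0.17964 × 1.0715667 / 1.026258 = 0.1875710.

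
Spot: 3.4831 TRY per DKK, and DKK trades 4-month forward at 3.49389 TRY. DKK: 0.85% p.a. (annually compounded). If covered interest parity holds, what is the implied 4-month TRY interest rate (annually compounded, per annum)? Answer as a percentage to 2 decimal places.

T = 4/12 years.
By CIP, F/S equals the TRY-to-DKK growth ratio: 3.49389/3.4831 = 1.0030978.
The DKK side grows by (1 + 0.0085)^(4/12) = 1.0028253.
That pins the TRY growth at 1.0059319.
Annualise: 1.0059319^(12/4) − 1 = 0.017901 = 1.79%.

1.79%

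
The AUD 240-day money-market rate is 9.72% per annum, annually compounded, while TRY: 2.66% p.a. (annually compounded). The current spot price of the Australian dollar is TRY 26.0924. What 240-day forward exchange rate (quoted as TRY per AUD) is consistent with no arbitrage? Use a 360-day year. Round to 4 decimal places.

T = 240/360 years.
Growth of 1 TRY over T: (1 + 0.0266)^(240/360) = 1.01765563.
Growth of 1 AUD over T: (1 + 0.0972)^(240/360) = 1.06379317.
So F = 26.0924 × 1.01765563 / 1.06379317 = 24.960752 (TRY/AUD).

24.9608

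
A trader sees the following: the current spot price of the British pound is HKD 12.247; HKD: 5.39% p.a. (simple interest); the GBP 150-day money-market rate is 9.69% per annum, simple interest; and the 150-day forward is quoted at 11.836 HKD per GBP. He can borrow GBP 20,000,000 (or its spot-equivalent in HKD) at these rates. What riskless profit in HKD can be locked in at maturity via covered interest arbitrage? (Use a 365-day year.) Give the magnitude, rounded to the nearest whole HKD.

T = 150/365 years.
Route A — deposit GBP, sell forward: 20,000,000 × 1.03982191781 × 11.836 = HKD 246,146,644.38.
Route B — convert at spot, deposit HKD: 20,000,000 × 12.247 × 1.02215068493 = HKD 250,365,588.77.
The quoted forward undervalues GBP, so borrow GBP, convert to HKD at spot, deposit the HKD at 5.39%, and buy GBP forward at 11.836 to cover the loan.
Profit = 250,365,588.77 − 246,146,644.38 = HKD 4,218,944.

HKD 4,218,944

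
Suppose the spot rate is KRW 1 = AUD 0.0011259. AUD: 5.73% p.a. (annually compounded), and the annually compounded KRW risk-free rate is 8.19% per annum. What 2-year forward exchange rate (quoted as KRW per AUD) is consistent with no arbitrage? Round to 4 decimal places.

929.9893

T = 2 years.
Growth of 1 AUD over T: (1 + 0.0573)^2 = 1.11788329.
Growth of 1 KRW over T: (1 + 0.0819)^2 = 1.17050761.
Forward (AUD per KRW) = 0.0011259 × 1.11788329 / 1.17050761 = 0.00107528117.
Invert for KRW per AUD: 1 / 0.00107528117 = 929.9893.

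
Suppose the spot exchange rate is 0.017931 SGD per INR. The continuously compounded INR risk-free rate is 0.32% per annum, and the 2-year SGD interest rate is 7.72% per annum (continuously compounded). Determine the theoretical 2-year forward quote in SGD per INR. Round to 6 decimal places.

T = 2 years.
Growth of 1 SGD over T: e^(0.0772×2) = 1.1669576.
INR growth factor: e^(0.0032×2) = 1.0064205.
So F = 0.017931 × 1.1669576 / 1.0064205 = 0.02079123 (SGD/INR).

0.020791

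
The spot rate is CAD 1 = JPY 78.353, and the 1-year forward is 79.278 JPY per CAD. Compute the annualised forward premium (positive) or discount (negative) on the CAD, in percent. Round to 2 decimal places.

T = 1 year.
Period premium: (79.278 − 78.353)/78.353 = 0.0118055.
×(1/T) gives 1.18% p.a.

+1.18%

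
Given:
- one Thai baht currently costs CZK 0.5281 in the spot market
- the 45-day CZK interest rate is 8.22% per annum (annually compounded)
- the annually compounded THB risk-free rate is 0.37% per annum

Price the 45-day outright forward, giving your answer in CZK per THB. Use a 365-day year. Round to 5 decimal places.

T = 45/365 years.
CZK accumulates by (1 + 0.0822)^(45/365) = 1.0097868.
Growth of 1 THB over T: (1 + 0.0037)^(45/365) = 1.0004554.
CIP: F = S · (grow CZK)/(grow THB) = 0.5281 × 1.0097868/1.0004554 = 0.5330257 CZK per THB.

0.53303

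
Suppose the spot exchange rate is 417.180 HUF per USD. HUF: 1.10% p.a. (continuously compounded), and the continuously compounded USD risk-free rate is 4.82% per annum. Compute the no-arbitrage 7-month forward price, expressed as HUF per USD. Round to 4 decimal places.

408.2247

T = 7/12 years.
Growth of 1 HUF over T: e^(0.0110×7/12) = 1.006437298.
Growth of 1 USD over T: e^(0.0482×7/12) = 1.028515671.
So F = 417.18 × 1.006437298 / 1.028515671 = 408.224710 (HUF/USD).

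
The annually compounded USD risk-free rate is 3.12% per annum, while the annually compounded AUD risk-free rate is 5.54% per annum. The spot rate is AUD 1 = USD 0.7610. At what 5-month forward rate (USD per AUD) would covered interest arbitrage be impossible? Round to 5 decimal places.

T = 5/12 years.
Growth of 1 USD over T: (1 + 0.0312)^(5/12) = 1.0128836.
Growth of 1 AUD over T: (1 + 0.0554)^(5/12) = 1.0227209.
Forward (USD per AUD) = 0.761 × 1.0128836 / 1.0227209 = 0.7536801.

0.75368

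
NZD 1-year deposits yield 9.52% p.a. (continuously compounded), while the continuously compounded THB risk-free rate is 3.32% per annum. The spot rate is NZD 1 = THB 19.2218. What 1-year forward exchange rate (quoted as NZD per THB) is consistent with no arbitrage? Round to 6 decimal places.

T = 1 year.
THB accumulates by e^(0.0332×1) = 1.0337573.
NZD growth factor: e^(0.0952×1) = 1.0998788.
Forward (THB per NZD) = 19.2218 × 1.0337573 / 1.0998788 = 18.06624.
Invert for NZD per THB: 1 / 18.06624 = 0.055352.

0.055352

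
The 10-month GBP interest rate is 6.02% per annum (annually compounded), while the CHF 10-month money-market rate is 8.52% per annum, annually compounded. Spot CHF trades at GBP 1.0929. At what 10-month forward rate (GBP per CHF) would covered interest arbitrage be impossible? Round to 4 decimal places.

T = 10/12 years.
Growth of 1 GBP over T: (1 + 0.0602)^(10/12) = 1.0499207.
Growth of 1 CHF over T: (1 + 0.0852)^(10/12) = 1.0705119.
CIP: F = S · (grow GBP)/(grow CHF) = 1.0929 × 1.0499207/1.0705119 = 1.071878 GBP per CHF.

1.0719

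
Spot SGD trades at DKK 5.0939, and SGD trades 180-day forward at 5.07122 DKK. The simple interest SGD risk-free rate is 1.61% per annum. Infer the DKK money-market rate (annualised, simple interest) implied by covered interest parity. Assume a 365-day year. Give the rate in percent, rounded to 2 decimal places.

0.70%

T = 180/365 years.
F/S = 5.07122/5.0939 = 0.9955476 = (growth of DKK) / (growth of SGD).
The SGD side grows by 1 + 0.0161×180/365 = 1.0079397.
Hence g_DKK = 1.0034519.
(1.0034519 − 1)/T = 0.007000, i.e. 0.70%.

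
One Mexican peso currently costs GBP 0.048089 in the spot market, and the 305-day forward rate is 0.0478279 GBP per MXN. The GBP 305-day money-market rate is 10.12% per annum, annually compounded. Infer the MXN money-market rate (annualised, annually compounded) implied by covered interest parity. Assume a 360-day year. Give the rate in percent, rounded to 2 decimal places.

10.83%

T = 305/360 years.
By CIP, F/S equals the GBP-to-MXN growth ratio: 0.0478279/0.048089 = 0.9945705.
GBP growth factor: (1 + 0.1012)^(305/360) = 1.0851005.
That pins the MXN growth at 1.0910242.
r = 1.0910242^(360/305) − 1 = 0.108299 → 10.83%.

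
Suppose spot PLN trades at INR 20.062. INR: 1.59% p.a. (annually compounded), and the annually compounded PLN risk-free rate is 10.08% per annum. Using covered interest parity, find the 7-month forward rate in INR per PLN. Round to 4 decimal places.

T = 7/12 years.
INR accumulates by (1 + 0.0159)^(7/12) = 1.00924451.
PLN accumulates by (1 + 0.1008)^(7/12) = 1.05762063.
So F = 20.062 × 1.00924451 / 1.05762063 = 19.144354 (INR/PLN).

19.1444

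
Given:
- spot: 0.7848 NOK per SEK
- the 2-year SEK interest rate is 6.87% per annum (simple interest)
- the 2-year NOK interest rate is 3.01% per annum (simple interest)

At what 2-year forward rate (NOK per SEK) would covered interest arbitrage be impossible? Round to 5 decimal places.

0.73153

T = 2 years.
Growth of 1 NOK over T: 1 + 0.0301×2 = 1.060200.
SEK accumulates by 1 + 0.0687×2 = 1.137400.
Forward (NOK per SEK) = 0.7848 × 1.060200 / 1.137400 = 0.7315324.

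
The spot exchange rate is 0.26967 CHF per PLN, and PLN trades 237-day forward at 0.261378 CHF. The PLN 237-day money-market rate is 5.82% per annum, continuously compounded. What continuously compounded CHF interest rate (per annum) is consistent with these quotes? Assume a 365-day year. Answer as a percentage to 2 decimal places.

T = 237/365 years.
F/S = 0.261378/0.26967 = 0.9692513 = (growth of CHF) / (growth of PLN).
The PLN side grows by e^(0.0582×237/365) = 1.0385133.
That pins the CHF growth at 1.0065804.
Take logs: ln 1.0065804 / (237/365) = 0.010101, so 1.01%.

1.01%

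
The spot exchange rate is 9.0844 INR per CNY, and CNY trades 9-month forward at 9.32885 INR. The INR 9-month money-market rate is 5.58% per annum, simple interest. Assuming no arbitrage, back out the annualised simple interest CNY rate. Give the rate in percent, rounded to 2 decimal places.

1.94%

T = 9/12 years.
F/S = 9.32885/9.0844 = 1.0269088 = (growth of INR) / (growth of CNY).
INR growth factor: 1 + 0.0558×9/12 = 1.041850.
So the CNY growth factor = 1.0145497.
(1.0145497 − 1)/T = 0.019400, i.e. 1.94%.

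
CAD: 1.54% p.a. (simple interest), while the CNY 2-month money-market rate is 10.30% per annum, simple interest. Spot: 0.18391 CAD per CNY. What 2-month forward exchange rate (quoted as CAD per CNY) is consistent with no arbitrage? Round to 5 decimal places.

T = 2/12 years.
Growth of 1 CAD over T: 1 + 0.0154×2/12 = 1.0025667.
Growth of 1 CNY over T: 1 + 0.1030×2/12 = 1.0171667.
Forward (CAD per CNY) = 0.18391 × 1.0025667 / 1.0171667 = 0.1812702.

0.18127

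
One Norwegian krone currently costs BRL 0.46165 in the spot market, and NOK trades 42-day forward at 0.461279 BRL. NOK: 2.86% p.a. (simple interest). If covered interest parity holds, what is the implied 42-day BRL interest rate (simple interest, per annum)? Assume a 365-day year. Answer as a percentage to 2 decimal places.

T = 42/365 years.
F/S = 0.461279/0.46165 = 0.9991964 = (growth of BRL) / (growth of NOK).
The NOK side grows by 1 + 0.0286×42/365 = 1.003291.
So the BRL growth factor = 1.0024848.
r = (1.0024848 − 1)/(42/365) = 0.021594 → 2.16%.

2.16%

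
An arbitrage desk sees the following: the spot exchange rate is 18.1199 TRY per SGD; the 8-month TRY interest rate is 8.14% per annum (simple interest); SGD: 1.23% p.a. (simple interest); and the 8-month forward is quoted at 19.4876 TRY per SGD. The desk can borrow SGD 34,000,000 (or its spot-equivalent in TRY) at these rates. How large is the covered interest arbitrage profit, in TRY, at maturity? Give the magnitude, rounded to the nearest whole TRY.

T = 8/12 years.
Keep in SGD, deliver into the forward: 34,000,000·1.008200·19.4876 = TRY 668,011,542.88.
Swap to TRY now, deposit: 34,000,000·18.1199·1.05426666667 = TRY 649,509,023.50.
The quoted forward overvalues SGD, so borrow TRY, buy SGD at spot, deposit the SGD at 1.23%, and sell the proceeds forward at 19.4876.
Arbitrage profit = |668,011,542.88 − 649,509,023.50| = TRY 18,502,519.

TRY 18,502,519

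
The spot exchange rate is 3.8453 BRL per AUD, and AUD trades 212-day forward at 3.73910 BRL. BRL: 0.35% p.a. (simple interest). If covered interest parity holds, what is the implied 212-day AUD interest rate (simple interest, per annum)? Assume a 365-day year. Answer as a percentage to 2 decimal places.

5.25%

T = 212/365 years.
By CIP, F/S equals the BRL-to-AUD growth ratio: 3.7391/3.8453 = 0.9723819.
The BRL side grows by 1 + 0.0035×212/365 = 1.0020329.
That pins the AUD growth at 1.0304932.
(1.0304932 − 1)/T = 0.052500, i.e. 5.25%.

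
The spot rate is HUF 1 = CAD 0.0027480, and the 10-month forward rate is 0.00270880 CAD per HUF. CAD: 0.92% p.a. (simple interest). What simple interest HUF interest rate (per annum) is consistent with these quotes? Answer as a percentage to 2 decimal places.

2.67%

T = 10/12 years.
CIP gives F = S · g_CAD/g_HUF, so g_CAD/g_HUF = 0.0027088/0.002748 = 0.9857351.
CAD growth factor: 1 + 0.0092×10/12 = 1.0076667.
Hence g_HUF = 1.022249.
r = (1.022249 − 1)/(10/12) = 0.026699 → 2.67%.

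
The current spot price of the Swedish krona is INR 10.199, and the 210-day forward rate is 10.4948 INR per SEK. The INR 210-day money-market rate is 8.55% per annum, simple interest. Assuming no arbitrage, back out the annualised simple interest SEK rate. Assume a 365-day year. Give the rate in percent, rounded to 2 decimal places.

T = 210/365 years.
CIP gives F = S · g_INR/g_SEK, so g_INR/g_SEK = 10.4948/10.199 = 1.0290028.
The INR side grows by 1 + 0.0855×210/365 = 1.0491918.
Hence g_SEK = 1.019620.
r = (1.019620 − 1)/(210/365) = 0.034101 → 3.41%.

3.41%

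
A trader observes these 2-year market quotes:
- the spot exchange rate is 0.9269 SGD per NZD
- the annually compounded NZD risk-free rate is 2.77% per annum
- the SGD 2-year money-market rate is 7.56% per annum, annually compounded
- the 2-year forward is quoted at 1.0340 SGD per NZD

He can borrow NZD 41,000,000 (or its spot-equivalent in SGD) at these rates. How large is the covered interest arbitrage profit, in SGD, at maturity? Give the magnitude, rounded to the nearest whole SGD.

SGD 809,017

T = 2 years.
Route A — deposit NZD, sell forward: 41,000,000 × 1.05616729 × 1.0340 = SGD 44,775,156.09.
Route B — convert at spot, deposit SGD: 41,000,000 × 0.9269 × 1.15691536 = SGD 43,966,138.73.
The quoted forward overvalues NZD, so borrow SGD, buy NZD at spot, deposit the NZD at 2.77%, and sell the proceeds forward at 1.0340.
Profit = 44,775,156.09 − 43,966,138.73 = SGD 809,017.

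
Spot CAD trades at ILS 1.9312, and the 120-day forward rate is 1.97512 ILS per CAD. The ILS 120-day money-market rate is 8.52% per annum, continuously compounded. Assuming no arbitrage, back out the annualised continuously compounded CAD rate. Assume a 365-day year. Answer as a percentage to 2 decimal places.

1.68%

T = 120/365 years.
CIP gives F = S · g_ILS/g_CAD, so g_ILS/g_CAD = 1.97512/1.9312 = 1.0227423.
ILS growth factor: e^(0.0852×120/365) = 1.028407.
Hence g_CAD = 1.0055387.
r = ln(1.0055387)/(120/365) = 0.016800 → 1.68%.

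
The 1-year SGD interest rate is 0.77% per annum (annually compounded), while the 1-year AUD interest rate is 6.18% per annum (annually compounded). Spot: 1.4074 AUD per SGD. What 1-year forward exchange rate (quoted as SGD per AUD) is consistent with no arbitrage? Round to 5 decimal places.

0.67433

T = 1 year.
Growth of 1 AUD over T: (1 + 0.0618)^1 = 1.061800.
SGD growth factor: (1 + 0.0077)^1 = 1.007700.
So F = 1.4074 × 1.061800 / 1.007700 = 1.482959 (AUD/SGD).
Invert for SGD per AUD: 1 / 1.482959 = 0.67433.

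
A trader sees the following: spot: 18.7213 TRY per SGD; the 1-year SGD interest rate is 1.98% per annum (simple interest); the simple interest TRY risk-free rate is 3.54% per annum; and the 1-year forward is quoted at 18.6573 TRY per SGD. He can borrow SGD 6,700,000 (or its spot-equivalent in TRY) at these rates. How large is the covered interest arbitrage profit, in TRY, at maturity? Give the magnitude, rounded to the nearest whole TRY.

TRY 2,394,041

T = 1 year.
Invest the SGD and cover forward: 6,700,000 × 1.019800 × 18.6573 = TRY 127,478,987.42.
Convert at spot and invest in TRY: 6,700,000 × 18.7213 × 1.035400 = TRY 129,873,027.93.
The quoted forward undervalues SGD, so borrow SGD, convert to TRY at spot, deposit the TRY at 3.54%, and buy SGD forward at 18.6573 to cover the loan.
Arbitrage profit = |127,478,987.42 − 129,873,027.93| = TRY 2,394,041.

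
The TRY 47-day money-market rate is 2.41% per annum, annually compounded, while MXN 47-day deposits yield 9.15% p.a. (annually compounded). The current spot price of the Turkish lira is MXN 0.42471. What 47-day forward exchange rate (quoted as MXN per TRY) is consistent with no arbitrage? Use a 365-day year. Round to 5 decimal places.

T = 47/365 years.
MXN growth factor: (1 + 0.0915)^(47/365) = 1.0113377.
TRY growth factor: (1 + 0.0241)^(47/365) = 1.0030712.
Forward (MXN per TRY) = 0.42471 × 1.0113377 / 1.0030712 = 0.4282101.

0.42821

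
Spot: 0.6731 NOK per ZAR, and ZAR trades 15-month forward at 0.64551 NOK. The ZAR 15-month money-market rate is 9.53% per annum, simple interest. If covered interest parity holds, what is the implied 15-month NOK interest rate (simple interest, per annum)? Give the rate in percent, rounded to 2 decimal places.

5.86%

T = 15/12 years.
F/S = 0.64551/0.6731 = 0.9590105 = (growth of NOK) / (growth of ZAR).
The ZAR side grows by 1 + 0.0953×15/12 = 1.119125.
Hence g_NOK = 1.0732526.
(1.0732526 − 1)/T = 0.058602, i.e. 5.86%.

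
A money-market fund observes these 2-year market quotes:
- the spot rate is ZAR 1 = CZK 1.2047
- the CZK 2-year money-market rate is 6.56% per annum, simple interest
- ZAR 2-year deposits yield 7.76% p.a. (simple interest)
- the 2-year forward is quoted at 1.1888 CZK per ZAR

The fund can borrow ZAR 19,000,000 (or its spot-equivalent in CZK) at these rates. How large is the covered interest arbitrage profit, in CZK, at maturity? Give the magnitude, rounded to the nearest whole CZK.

T = 2 years.
Keep in ZAR, deliver into the forward: 19,000,000·1.155200·1.1888 = CZK 26,092,733.44.
Swap to CZK now, deposit: 19,000,000·1.2047·1.131200 = CZK 25,892,376.16.
The quoted forward overvalues ZAR, so borrow CZK, buy ZAR at spot, deposit the ZAR at 7.76%, and sell the proceeds forward at 1.1888.
Profit = 26,092,733.44 − 25,892,376.16 = CZK 200,357.

CZK 200,357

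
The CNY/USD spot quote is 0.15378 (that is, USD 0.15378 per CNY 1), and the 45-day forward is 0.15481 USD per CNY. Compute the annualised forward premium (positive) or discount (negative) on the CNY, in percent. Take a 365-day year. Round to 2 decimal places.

T = 45/365 years.
Period premium: (0.15481 − 0.15378)/0.15378 = 0.0066979.
Annualise by dividing by T: 0.0066979 / (45/365) = 0.054327 → 5.43%.

+5.43%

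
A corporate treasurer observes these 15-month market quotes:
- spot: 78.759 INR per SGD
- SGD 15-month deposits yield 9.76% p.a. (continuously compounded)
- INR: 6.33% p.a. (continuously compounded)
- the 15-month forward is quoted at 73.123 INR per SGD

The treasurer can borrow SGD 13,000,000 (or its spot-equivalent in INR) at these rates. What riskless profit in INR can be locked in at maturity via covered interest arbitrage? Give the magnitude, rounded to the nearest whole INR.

T = 15/12 years.
Invest the SGD and cover forward: 13,000,000 × 1.12975410178 × 73.123 = INR 1,073,943,119.40.
Convert at spot and invest in INR: 13,000,000 × 78.759 × 1.082339606066 = INR 1,108,171,805.44.
The quoted forward undervalues SGD, so borrow SGD, convert to INR at spot, deposit the INR at 6.33%, and buy SGD forward at 73.123 to cover the loan.
The gap between the two covered legs is INR 34,228,686.

INR 34,228,686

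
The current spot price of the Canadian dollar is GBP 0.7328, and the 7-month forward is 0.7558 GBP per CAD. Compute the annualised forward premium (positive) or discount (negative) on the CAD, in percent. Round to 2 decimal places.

T = 7/12 years.
(F − S)/S = (0.7558 − 0.7328)/0.7328 = 0.0313865.
Annualise by dividing by T: 0.0313865 / (7/12) = 0.053805 → 5.38%.

+5.38%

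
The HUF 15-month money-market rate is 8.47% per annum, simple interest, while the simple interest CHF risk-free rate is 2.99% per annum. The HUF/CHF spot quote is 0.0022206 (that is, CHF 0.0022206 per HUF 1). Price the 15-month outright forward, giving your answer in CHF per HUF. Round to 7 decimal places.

0.0020831

T = 15/12 years.
CHF growth factor: 1 + 0.0299×15/12 = 1.037375.
HUF accumulates by 1 + 0.0847×15/12 = 1.105875.
CIP: F = S · (grow CHF)/(grow HUF) = 0.0022206 × 1.037375/1.105875 = 0.002083052 CHF per HUF.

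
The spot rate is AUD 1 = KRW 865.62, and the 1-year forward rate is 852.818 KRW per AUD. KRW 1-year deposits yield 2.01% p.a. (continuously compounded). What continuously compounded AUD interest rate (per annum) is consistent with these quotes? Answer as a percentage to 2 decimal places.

T = 1 year.
By CIP, F/S equals the KRW-to-AUD growth ratio: 852.818/865.62 = 0.9852106.
The KRW side grows by e^(0.0201×1) = 1.0203034.
So the AUD growth factor = 1.0356196.
r = ln(1.0356196)/1 = 0.035000 → 3.50%.

3.50%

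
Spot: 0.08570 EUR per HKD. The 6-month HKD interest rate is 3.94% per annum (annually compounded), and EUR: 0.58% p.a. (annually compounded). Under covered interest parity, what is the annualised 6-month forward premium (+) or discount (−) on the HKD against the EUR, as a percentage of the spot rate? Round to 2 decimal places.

T = 6/12 years.
CIP forward (EUR per HKD) = 0.0857 × 1.0028958/1.0195097 = 0.08430344.
Annualised premium = (F − S)/S × (1/T) = (0.08430344 − 0.0857)/0.0857 ÷ (6/12) = -3.26%.

-3.26%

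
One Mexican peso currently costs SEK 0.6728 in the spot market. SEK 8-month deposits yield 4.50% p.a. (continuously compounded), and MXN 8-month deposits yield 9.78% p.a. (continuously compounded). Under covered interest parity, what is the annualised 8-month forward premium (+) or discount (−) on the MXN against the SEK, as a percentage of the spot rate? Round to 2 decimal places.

T = 8/12 years.
No-arbitrage forward: 0.6728 × 1.0304545 / 1.0673725 = 0.6495294 SEK/MXN.
(F − S)/S ÷ T = (0.6495294 − 0.6728)/0.6728/(8/12) = -0.051882 → -5.19%.

-5.19%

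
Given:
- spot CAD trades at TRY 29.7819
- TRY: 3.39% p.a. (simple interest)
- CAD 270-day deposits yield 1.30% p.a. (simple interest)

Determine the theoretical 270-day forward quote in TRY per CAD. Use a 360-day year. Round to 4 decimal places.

30.2442

T = 270/360 years.
Growth of 1 TRY over T: 1 + 0.0339×270/360 = 1.025425.
CAD growth factor: 1 + 0.0130×270/360 = 1.009750.
CIP: F = S · (grow TRY)/(grow CAD) = 29.7819 × 1.025425/1.009750 = 30.244224 TRY per CAD.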